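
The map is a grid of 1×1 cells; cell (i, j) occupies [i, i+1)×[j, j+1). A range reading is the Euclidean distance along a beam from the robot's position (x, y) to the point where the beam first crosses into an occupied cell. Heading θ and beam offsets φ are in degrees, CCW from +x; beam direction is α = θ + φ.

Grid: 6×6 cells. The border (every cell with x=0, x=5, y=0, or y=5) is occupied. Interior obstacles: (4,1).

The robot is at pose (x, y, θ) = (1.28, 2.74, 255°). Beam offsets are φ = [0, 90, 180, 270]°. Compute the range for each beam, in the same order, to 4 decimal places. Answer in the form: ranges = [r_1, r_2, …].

beam 1: φ=0°, α=255°
  dir = (cos 255°, sin 255°) = (-0.2588, -0.9659); from cell (1,2)
  next x-line at t=1.0818, next y-line at t=0.7661; Δt_x=3.8637, Δt_y=1.0353
    y: enter (1,1) at t=0.7661
    x: enter (0,1) at t=1.0818 ← occupied
  → r_1 = 1.0818
beam 2: φ=90°, α=345°
  dir = (cos 345°, sin 345°) = (0.9659, -0.2588); from cell (1,2)
  next x-line at t=0.7454, next y-line at t=2.8591; Δt_x=1.0353, Δt_y=3.8637
    x: enter (2,2) at t=0.7454
    x: enter (3,2) at t=1.7807
    x: enter (4,2) at t=2.8160
    y: enter (4,1) at t=2.8591 ← occupied
  → r_2 = 2.8591
beam 3: φ=180°, α=75°
  dir = (cos 75°, sin 75°) = (0.2588, 0.9659); from cell (1,2)
  next x-line at t=2.7819, next y-line at t=0.2692; Δt_x=3.8637, Δt_y=1.0353
    y: enter (1,3) at t=0.2692
    y: enter (1,4) at t=1.3044
    y: enter (1,5) at t=2.3397 ← occupied
  → r_3 = 2.3397
beam 4: φ=270°, α=165°
  dir = (cos 165°, sin 165°) = (-0.9659, 0.2588); from cell (1,2)
  next x-line at t=0.2899, next y-line at t=1.0046; Δt_x=1.0353, Δt_y=3.8637
    x: enter (0,2) at t=0.2899 ← occupied
  → r_4 = 0.2899

ranges = [1.0818, 2.8591, 2.3397, 0.2899]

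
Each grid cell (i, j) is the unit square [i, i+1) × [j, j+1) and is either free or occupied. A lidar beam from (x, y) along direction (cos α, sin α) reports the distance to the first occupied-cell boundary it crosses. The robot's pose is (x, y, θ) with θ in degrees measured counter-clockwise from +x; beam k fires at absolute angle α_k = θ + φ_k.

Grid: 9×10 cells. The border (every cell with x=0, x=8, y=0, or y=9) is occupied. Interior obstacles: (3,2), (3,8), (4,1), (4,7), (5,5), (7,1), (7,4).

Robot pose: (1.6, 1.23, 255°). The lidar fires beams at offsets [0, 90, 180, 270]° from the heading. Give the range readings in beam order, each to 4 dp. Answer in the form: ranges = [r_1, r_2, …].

beam 1: φ=0°, α=255°
  direction (-0.2588, -0.9659); cell (1,1); t to first gridline: x 2.3182, y 0.2381 (then +3.8637 / +1.0353)
    (1,0) via y @ 0.2381  # hit
  → r_1 = 0.2381
beam 2: φ=90°, α=345°
  direction (0.9659, -0.2588); cell (1,1); t to first gridline: x 0.4141, y 0.8887 (then +1.0353 / +3.8637)
    (2,1) via x @ 0.4141
    (2,0) via y @ 0.8887  # hit
  → r_2 = 0.8887
beam 3: φ=180°, α=75°
  direction (0.2588, 0.9659); cell (1,1); t to first gridline: x 1.5455, y 0.7972 (then +3.8637 / +1.0353)
    (1,2) via y @ 0.7972
    (2,2) via x @ 1.5455
    (2,3) via y @ 1.8324
    (2,4) via y @ 2.8677
    (2,5) via y @ 3.9030
    (2,6) via y @ 4.9383
    (3,6) via x @ 5.4092
    (3,7) via y @ 5.9735
    (3,8) via y @ 7.0088  # hit
  → r_3 = 7.0088
beam 4: φ=270°, α=165°
  direction (-0.9659, 0.2588); cell (1,1); t to first gridline: x 0.6212, y 2.9751 (then +1.0353 / +3.8637)
    (0,1) via x @ 0.6212  # hit
  → r_4 = 0.6212

ranges = [0.2381, 0.8887, 7.0088, 0.6212]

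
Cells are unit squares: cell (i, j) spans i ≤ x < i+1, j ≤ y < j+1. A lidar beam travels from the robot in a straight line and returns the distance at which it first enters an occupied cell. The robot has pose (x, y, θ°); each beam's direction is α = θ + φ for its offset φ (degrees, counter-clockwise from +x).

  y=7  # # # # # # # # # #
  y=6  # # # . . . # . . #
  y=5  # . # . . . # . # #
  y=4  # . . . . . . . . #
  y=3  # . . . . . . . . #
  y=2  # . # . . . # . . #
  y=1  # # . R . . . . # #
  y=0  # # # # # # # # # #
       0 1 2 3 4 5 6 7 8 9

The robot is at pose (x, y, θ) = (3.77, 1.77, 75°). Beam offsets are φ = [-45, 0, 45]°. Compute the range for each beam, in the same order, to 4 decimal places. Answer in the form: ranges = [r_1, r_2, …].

ranges = [6.0391, 5.4145, 4.8844]

beam 1: φ=-45°, α=30°
  d=(0.8660,0.5000)  start (3,1)  tX=0.2656 tY=0.4600  stride 1/|dx|=1.1547 1/|dy|=2.0000
    cross x-line → (4,1), t=0.2656
    cross y-line → (4,2), t=0.4600
    cross x-line → (5,2), t=1.4203
    cross y-line → (5,3), t=2.4600
    cross x-line → (6,3), t=2.5750
    cross x-line → (7,3), t=3.7297
    cross y-line → (7,4), t=4.4600
    cross x-line → (8,4), t=4.8844
    cross x-line → (9,4), t=6.0391 (wall)
  → r_1 = 6.0391
beam 2: φ=0°, α=75°
  d=(0.2588,0.9659)  start (3,1)  tX=0.8887 tY=0.2381  stride 1/|dx|=3.8637 1/|dy|=1.0353
    cross y-line → (3,2), t=0.2381
    cross x-line → (4,2), t=0.8887
    cross y-line → (4,3), t=1.2734
    cross y-line → (4,4), t=2.3087
    cross y-line → (4,5), t=3.3439
    cross y-line → (4,6), t=4.3792
    cross x-line → (5,6), t=4.7524
    cross y-line → (5,7), t=5.4145 (wall)
  → r_2 = 5.4145
beam 3: φ=45°, α=120°
  d=(-0.5000,0.8660)  start (3,1)  tX=1.5400 tY=0.2656  stride 1/|dx|=2.0000 1/|dy|=1.1547
    cross y-line → (3,2), t=0.2656
    cross y-line → (3,3), t=1.4203
    cross x-line → (2,3), t=1.5400
    cross y-line → (2,4), t=2.5750
    cross x-line → (1,4), t=3.5400
    cross y-line → (1,5), t=3.7297
    cross y-line → (1,6), t=4.8844 (wall)
  → r_3 = 4.8844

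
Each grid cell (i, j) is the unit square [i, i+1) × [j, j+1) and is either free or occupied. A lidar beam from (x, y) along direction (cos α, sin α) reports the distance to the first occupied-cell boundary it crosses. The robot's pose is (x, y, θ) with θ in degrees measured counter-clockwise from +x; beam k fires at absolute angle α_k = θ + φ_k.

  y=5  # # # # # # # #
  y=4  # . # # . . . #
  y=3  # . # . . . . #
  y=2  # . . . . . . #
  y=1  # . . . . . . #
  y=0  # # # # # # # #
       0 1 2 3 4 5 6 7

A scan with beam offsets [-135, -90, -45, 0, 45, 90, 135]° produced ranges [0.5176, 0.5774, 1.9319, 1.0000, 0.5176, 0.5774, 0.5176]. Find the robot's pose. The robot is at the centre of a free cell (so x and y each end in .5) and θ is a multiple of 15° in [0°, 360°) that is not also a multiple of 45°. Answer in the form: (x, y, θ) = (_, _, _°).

The pose lattice has 21·16 = 336 candidates. Test each by forward raycasting.
  (5.5, 4.5, 165°): beam 1 = 1.0000 ≠ 0.5176 ✗
  (3.5, 1.5, 255°): beam 1 = 1.7321 ≠ 0.5176 ✗
  (2.5, 2.5, 15°): beam 1 = 1.7321 ≠ 0.5176 ✗
  (1.5, 3.5, 165°): beam 1 = 0.5774 ≠ 0.5176 ✗
  …
  (1.5, 4.5, 300°): r_1=0.5176, r_2=0.5774, r_3=1.9319, r_4=1.0000, r_5=0.5176, r_6=0.5774, r_7=0.5176 — all match ✓
Unique over the lattice → pose = (1.5, 4.5, 300°).

(x, y, θ) = (1.5, 4.5, 300°)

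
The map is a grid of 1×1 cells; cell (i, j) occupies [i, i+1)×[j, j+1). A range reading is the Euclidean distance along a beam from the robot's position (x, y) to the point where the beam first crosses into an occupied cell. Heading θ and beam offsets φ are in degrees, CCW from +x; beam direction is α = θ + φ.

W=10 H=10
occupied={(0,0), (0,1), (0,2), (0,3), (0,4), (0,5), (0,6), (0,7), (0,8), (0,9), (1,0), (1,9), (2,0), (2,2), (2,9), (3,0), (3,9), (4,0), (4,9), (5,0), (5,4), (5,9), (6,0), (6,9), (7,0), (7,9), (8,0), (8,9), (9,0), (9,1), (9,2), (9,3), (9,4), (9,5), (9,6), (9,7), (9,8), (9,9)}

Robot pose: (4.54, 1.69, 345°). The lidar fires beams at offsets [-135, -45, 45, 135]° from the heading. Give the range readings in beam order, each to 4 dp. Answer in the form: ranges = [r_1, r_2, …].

beam 1: φ=-135°, α=210°
  cosα=-0.8660 sinα=-0.5000 | (4,1) | tMaxX 0.6235 tMaxY 1.3800 | tΔX 1.1547 tΔY 2.0000
    t=0.6235 [x] (3,1)
    t=1.3800 [y] (3,0) — stop
  → r_1 = 1.3800
beam 2: φ=-45°, α=300°
  cosα=0.5000 sinα=-0.8660 | (4,1) | tMaxX 0.9200 tMaxY 0.7967 | tΔX 2.0000 tΔY 1.1547
    t=0.7967 [y] (4,0) — stop
  → r_2 = 0.7967
beam 3: φ=45°, α=30°
  cosα=0.8660 sinα=0.5000 | (4,1) | tMaxX 0.5312 tMaxY 0.6200 | tΔX 1.1547 tΔY 2.0000
    t=0.5312 [x] (5,1)
    t=0.6200 [y] (5,2)
    t=1.6859 [x] (6,2)
    t=2.6200 [y] (6,3)
    t=2.8406 [x] (7,3)
    t=3.9953 [x] (8,3)
    t=4.6200 [y] (8,4)
    t=5.1500 [x] (9,4) — stop
  → r_3 = 5.1500
beam 4: φ=135°, α=120°
  cosα=-0.5000 sinα=0.8660 | (4,1) | tMaxX 1.0800 tMaxY 0.3580 | tΔX 2.0000 tΔY 1.1547
    t=0.3580 [y] (4,2)
    t=1.0800 [x] (3,2)
    t=1.5127 [y] (3,3)
    t=2.6674 [y] (3,4)
    t=3.0800 [x] (2,4)
    t=3.8221 [y] (2,5)
    t=4.9768 [y] (2,6)
    t=5.0800 [x] (1,6)
    t=6.1315 [y] (1,7)
    t=7.0800 [x] (0,7) — stop
  → r_4 = 7.0800

ranges = [1.3800, 0.7967, 5.1500, 7.0800]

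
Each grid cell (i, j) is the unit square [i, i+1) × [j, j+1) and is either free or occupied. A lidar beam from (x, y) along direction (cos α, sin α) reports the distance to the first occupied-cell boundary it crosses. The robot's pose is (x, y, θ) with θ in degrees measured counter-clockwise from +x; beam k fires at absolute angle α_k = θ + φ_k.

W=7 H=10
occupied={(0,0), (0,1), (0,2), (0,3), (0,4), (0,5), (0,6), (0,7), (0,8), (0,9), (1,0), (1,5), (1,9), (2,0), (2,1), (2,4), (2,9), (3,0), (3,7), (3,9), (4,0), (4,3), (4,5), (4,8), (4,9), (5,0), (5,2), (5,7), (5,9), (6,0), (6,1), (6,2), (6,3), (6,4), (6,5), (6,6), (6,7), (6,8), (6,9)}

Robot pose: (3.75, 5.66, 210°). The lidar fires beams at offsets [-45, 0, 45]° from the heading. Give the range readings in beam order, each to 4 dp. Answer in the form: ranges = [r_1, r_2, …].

beam 1: φ=-45°, α=165°
  d=(-0.9659,0.2588)  start (3,5)  tX=0.7765 tY=1.3137  stride 1/|dx|=1.0353 1/|dy|=3.8637
    cross x-line → (2,5), t=0.7765
    cross y-line → (2,6), t=1.3137
    cross x-line → (1,6), t=1.8117
    cross x-line → (0,6), t=2.8470 (wall)
  → r_1 = 2.8470
beam 2: φ=0°, α=210°
  d=(-0.8660,-0.5000)  start (3,5)  tX=0.8660 tY=1.3200  stride 1/|dx|=1.1547 1/|dy|=2.0000
    cross x-line → (2,5), t=0.8660
    cross y-line → (2,4), t=1.3200 (wall)
  → r_2 = 1.3200
beam 3: φ=45°, α=255°
  d=(-0.2588,-0.9659)  start (3,5)  tX=2.8978 tY=0.6833  stride 1/|dx|=3.8637 1/|dy|=1.0353
    cross y-line → (3,4), t=0.6833
    cross y-line → (3,3), t=1.7186
    cross y-line → (3,2), t=2.7538
    cross x-line → (2,2), t=2.8978
    cross y-line → (2,1), t=3.7891 (wall)
  → r_3 = 3.7891

ranges = [2.8470, 1.3200, 3.7891]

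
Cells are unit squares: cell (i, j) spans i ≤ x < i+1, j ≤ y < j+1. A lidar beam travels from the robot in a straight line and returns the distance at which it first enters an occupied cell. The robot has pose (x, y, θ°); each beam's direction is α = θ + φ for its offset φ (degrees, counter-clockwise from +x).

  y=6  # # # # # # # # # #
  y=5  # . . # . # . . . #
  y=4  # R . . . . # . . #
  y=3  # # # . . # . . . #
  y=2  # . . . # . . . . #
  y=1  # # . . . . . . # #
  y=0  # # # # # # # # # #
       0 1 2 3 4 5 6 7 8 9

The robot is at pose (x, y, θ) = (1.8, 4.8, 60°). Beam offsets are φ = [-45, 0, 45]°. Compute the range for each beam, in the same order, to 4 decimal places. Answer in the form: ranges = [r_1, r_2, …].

ranges = [1.2423, 1.3856, 1.2423]

beam 1: φ=-45°, α=15°
  direction (0.9659, 0.2588); cell (1,4); t to first gridline: x 0.2071, y 0.7727 (then +1.0353 / +3.8637)
    (2,4) via x @ 0.2071
    (2,5) via y @ 0.7727
    (3,5) via x @ 1.2423  # hit
  → r_1 = 1.2423
beam 2: φ=0°, α=60°
  direction (0.5000, 0.8660); cell (1,4); t to first gridline: x 0.4000, y 0.2309 (then +2.0000 / +1.1547)
    (1,5) via y @ 0.2309
    (2,5) via x @ 0.4000
    (2,6) via y @ 1.3856  # hit
  → r_2 = 1.3856
beam 3: φ=45°, α=105°
  direction (-0.2588, 0.9659); cell (1,4); t to first gridline: x 3.0910, y 0.2071 (then +3.8637 / +1.0353)
    (1,5) via y @ 0.2071
    (1,6) via y @ 1.2423  # hit
  → r_3 = 1.2423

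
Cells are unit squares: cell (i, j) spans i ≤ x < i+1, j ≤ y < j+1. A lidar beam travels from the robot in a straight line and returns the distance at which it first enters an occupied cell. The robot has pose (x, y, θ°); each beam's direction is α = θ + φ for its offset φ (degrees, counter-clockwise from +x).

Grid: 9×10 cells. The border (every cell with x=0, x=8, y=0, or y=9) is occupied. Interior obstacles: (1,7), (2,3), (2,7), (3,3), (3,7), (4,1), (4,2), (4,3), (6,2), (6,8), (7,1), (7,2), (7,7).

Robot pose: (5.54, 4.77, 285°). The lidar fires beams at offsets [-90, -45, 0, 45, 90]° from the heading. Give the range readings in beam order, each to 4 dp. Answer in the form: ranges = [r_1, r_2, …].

ranges = [2.9751, 1.0800, 1.8324, 2.8406, 2.5468]

beam 1: φ=-90°, α=195°
  cosα=-0.9659 sinα=-0.2588 | (5,4) | tMaxX 0.5590 tMaxY 2.9751 | tΔX 1.0353 tΔY 3.8637
    t=0.5590 [x] (4,4)
    t=1.5943 [x] (3,4)
    t=2.6296 [x] (2,4)
    t=2.9751 [y] (2,3) — stop
  → r_1 = 2.9751
beam 2: φ=-45°, α=240°
  cosα=-0.5000 sinα=-0.8660 | (5,4) | tMaxX 1.0800 tMaxY 0.8891 | tΔX 2.0000 tΔY 1.1547
    t=0.8891 [y] (5,3)
    t=1.0800 [x] (4,3) — stop
  → r_2 = 1.0800
beam 3: φ=0°, α=285°
  cosα=0.2588 sinα=-0.9659 | (5,4) | tMaxX 1.7773 tMaxY 0.7972 | tΔX 3.8637 tΔY 1.0353
    t=0.7972 [y] (5,3)
    t=1.7773 [x] (6,3)
    t=1.8324 [y] (6,2) — stop
  → r_3 = 1.8324
beam 4: φ=45°, α=330°
  cosα=0.8660 sinα=-0.5000 | (5,4) | tMaxX 0.5312 tMaxY 1.5400 | tΔX 1.1547 tΔY 2.0000
    t=0.5312 [x] (6,4)
    t=1.5400 [y] (6,3)
    t=1.6859 [x] (7,3)
    t=2.8406 [x] (8,3) — stop
  → r_4 = 2.8406
beam 5: φ=90°, α=15°
  cosα=0.9659 sinα=0.2588 | (5,4) | tMaxX 0.4762 tMaxY 0.8887 | tΔX 1.0353 tΔY 3.8637
    t=0.4762 [x] (6,4)
    t=0.8887 [y] (6,5)
    t=1.5115 [x] (7,5)
    t=2.5468 [x] (8,5) — stop
  → r_5 = 2.5468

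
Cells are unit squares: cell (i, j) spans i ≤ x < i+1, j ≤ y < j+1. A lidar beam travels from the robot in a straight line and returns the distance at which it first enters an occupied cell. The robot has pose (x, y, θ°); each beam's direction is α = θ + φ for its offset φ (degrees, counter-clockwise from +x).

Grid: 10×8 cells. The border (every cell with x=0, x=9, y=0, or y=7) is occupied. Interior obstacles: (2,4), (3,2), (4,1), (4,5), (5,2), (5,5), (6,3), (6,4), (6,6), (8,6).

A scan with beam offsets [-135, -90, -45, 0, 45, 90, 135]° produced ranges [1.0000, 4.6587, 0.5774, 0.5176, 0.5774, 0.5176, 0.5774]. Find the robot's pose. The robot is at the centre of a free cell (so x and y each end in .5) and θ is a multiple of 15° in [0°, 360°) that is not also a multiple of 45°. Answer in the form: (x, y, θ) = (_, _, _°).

(x, y, θ) = (5.5, 6.5, 285°)

Candidates: 38 free-cell centres × 16 headings = 608 poses. Raycast each; keep the one whose scan matches to 4 dp.
  (6.5, 5.5, 255°): beam 1 = 0.5774 ≠ 1.0000 ✗
  (2.5, 5.5, 165°): beam 1 = 3.0000 ≠ 1.0000 ✗
  (1.5, 2.5, 165°): beam 1 = 5.0000 ≠ 1.0000 ✗
  …
  (5.5, 6.5, 285°): r_1=1.0000, r_2=4.6587, r_3=0.5774, r_4=0.5176, r_5=0.5774, r_6=0.5176, r_7=0.5774 — all match ✓
Unique over the lattice → pose = (5.5, 6.5, 285°).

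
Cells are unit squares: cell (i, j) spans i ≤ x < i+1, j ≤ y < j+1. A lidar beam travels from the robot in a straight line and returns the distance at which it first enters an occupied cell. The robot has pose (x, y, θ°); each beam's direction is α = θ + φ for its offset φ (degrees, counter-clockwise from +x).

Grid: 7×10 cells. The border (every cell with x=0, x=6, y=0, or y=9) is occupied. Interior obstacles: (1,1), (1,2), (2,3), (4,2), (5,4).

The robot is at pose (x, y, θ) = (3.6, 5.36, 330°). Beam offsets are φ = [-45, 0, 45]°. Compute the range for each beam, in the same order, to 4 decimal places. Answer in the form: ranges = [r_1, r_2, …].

ranges = [2.4433, 1.6166, 2.4847]

beam 1: φ=-45°, α=285°
  dir = (cos 285°, sin 285°) = (0.2588, -0.9659); from cell (3,5)
  next x-line at t=1.5455, next y-line at t=0.3727; Δt_x=3.8637, Δt_y=1.0353
    y: enter (3,4) at t=0.3727
    y: enter (3,3) at t=1.4080
    x: enter (4,3) at t=1.5455
    y: enter (4,2) at t=2.4433 ← occupied
  → r_1 = 2.4433
beam 2: φ=0°, α=330°
  dir = (cos 330°, sin 330°) = (0.8660, -0.5000); from cell (3,5)
  next x-line at t=0.4619, next y-line at t=0.7200; Δt_x=1.1547, Δt_y=2.0000
    x: enter (4,5) at t=0.4619
    y: enter (4,4) at t=0.7200
    x: enter (5,4) at t=1.6166 ← occupied
  → r_2 = 1.6166
beam 3: φ=45°, α=15°
  dir = (cos 15°, sin 15°) = (0.9659, 0.2588); from cell (3,5)
  next x-line at t=0.4141, next y-line at t=2.4728; Δt_x=1.0353, Δt_y=3.8637
    x: enter (4,5) at t=0.4141
    x: enter (5,5) at t=1.4494
    y: enter (5,6) at t=2.4728
    x: enter (6,6) at t=2.4847 ← occupied
  → r_3 = 2.4847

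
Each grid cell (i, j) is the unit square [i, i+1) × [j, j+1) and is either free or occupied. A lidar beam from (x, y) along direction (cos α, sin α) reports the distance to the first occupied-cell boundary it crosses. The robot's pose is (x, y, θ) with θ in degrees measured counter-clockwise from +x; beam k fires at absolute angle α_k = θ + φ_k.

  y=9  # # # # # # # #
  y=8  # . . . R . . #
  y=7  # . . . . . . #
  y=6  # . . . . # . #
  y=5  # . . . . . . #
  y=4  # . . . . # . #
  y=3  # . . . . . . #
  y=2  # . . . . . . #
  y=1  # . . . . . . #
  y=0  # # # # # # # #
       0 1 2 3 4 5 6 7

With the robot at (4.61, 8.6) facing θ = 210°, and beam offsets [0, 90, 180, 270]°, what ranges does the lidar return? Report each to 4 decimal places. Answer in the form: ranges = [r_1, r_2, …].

beam 1: φ=0°, α=210°
  cosα=-0.8660 sinα=-0.5000 | (4,8) | tMaxX 0.7044 tMaxY 1.2000 | tΔX 1.1547 tΔY 2.0000
    t=0.7044 [x] (3,8)
    t=1.2000 [y] (3,7)
    t=1.8591 [x] (2,7)
    t=3.0138 [x] (1,7)
    t=3.2000 [y] (1,6)
    t=4.1685 [x] (0,6) — stop
  → r_1 = 4.1685
beam 2: φ=90°, α=300°
  cosα=0.5000 sinα=-0.8660 | (4,8) | tMaxX 0.7800 tMaxY 0.6928 | tΔX 2.0000 tΔY 1.1547
    t=0.6928 [y] (4,7)
    t=0.7800 [x] (5,7)
    t=1.8475 [y] (5,6) — stop
  → r_2 = 1.8475
beam 3: φ=180°, α=30°
  cosα=0.8660 sinα=0.5000 | (4,8) | tMaxX 0.4503 tMaxY 0.8000 | tΔX 1.1547 tΔY 2.0000
    t=0.4503 [x] (5,8)
    t=0.8000 [y] (5,9) — stop
  → r_3 = 0.8000
beam 4: φ=270°, α=120°
  cosα=-0.5000 sinα=0.8660 | (4,8) | tMaxX 1.2200 tMaxY 0.4619 | tΔX 2.0000 tΔY 1.1547
    t=0.4619 [y] (4,9) — stop
  → r_4 = 0.4619

ranges = [4.1685, 1.8475, 0.8000, 0.4619]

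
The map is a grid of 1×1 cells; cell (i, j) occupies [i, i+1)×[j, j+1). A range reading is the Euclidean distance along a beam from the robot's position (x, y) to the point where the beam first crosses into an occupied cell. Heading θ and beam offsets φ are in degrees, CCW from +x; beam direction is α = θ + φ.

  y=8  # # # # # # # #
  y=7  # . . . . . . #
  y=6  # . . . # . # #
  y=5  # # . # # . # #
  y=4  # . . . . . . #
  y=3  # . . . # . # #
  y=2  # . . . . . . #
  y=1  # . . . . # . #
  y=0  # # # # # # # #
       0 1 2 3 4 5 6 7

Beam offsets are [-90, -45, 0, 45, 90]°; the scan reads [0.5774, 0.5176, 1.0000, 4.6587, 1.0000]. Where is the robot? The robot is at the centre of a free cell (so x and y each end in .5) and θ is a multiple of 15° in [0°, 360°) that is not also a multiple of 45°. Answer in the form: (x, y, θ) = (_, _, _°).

(x, y, θ) = (5.5, 7.5, 150°)

Candidates: 33 free-cell centres × 16 headings = 528 poses. Raycast each; keep the one whose scan matches to 4 dp.
  (4.5, 4.5, 120°): beam 1 = 1.7321 ≠ 0.5774 ✗
  (3.5, 4.5, 15°): beam 1 = 3.6235 ≠ 0.5774 ✗
  (4.5, 4.5, 105°): beam 1 = 1.9319 ≠ 0.5774 ✗
  …
  (5.5, 7.5, 150°): r_1=0.5774, r_2=0.5176, r_3=1.0000, r_4=4.6587, r_5=1.0000 — all match ✓
Only this pose fits every beam.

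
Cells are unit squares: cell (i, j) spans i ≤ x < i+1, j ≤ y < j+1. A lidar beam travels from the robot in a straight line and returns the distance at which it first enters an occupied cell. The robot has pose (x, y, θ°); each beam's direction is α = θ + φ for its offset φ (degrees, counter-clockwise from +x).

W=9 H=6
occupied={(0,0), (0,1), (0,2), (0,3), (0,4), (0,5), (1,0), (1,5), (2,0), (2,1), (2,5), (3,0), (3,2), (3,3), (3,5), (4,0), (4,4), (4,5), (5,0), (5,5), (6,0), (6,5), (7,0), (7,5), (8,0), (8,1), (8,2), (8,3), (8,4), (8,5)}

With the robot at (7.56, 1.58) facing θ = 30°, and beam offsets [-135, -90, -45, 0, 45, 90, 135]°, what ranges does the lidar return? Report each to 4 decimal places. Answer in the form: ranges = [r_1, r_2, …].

ranges = [0.6005, 0.6697, 0.4555, 0.5081, 1.7000, 3.9491, 3.6856]

beam 1: φ=-135°, α=255°
  dir = (cos 255°, sin 255°) = (-0.2588, -0.9659); from cell (7,1)
  next x-line at t=2.1637, next y-line at t=0.6005; Δt_x=3.8637, Δt_y=1.0353
    y: enter (7,0) at t=0.6005 ← occupied
  → r_1 = 0.6005
beam 2: φ=-90°, α=300°
  dir = (cos 300°, sin 300°) = (0.5000, -0.8660); from cell (7,1)
  next x-line at t=0.8800, next y-line at t=0.6697; Δt_x=2.0000, Δt_y=1.1547
    y: enter (7,0) at t=0.6697 ← occupied
  → r_2 = 0.6697
beam 3: φ=-45°, α=345°
  dir = (cos 345°, sin 345°) = (0.9659, -0.2588); from cell (7,1)
  next x-line at t=0.4555, next y-line at t=2.2409; Δt_x=1.0353, Δt_y=3.8637
    x: enter (8,1) at t=0.4555 ← occupied
  → r_3 = 0.4555
beam 4: φ=0°, α=30°
  dir = (cos 30°, sin 30°) = (0.8660, 0.5000); from cell (7,1)
  next x-line at t=0.5081, next y-line at t=0.8400; Δt_x=1.1547, Δt_y=2.0000
    x: enter (8,1) at t=0.5081 ← occupied
  → r_4 = 0.5081
beam 5: φ=45°, α=75°
  dir = (cos 75°, sin 75°) = (0.2588, 0.9659); from cell (7,1)
  next x-line at t=1.7000, next y-line at t=0.4348; Δt_x=3.8637, Δt_y=1.0353
    y: enter (7,2) at t=0.4348
    y: enter (7,3) at t=1.4701
    x: enter (8,3) at t=1.7000 ← occupied
  → r_5 = 1.7000
beam 6: φ=90°, α=120°
  dir = (cos 120°, sin 120°) = (-0.5000, 0.8660); from cell (7,1)
  next x-line at t=1.1200, next y-line at t=0.4850; Δt_x=2.0000, Δt_y=1.1547
    y: enter (7,2) at t=0.4850
    x: enter (6,2) at t=1.1200
    y: enter (6,3) at t=1.6397
    y: enter (6,4) at t=2.7944
    x: enter (5,4) at t=3.1200
    y: enter (5,5) at t=3.9491 ← occupied
  → r_6 = 3.9491
beam 7: φ=135°, α=165°
  dir = (cos 165°, sin 165°) = (-0.9659, 0.2588); from cell (7,1)
  next x-line at t=0.5798, next y-line at t=1.6228; Δt_x=1.0353, Δt_y=3.8637
    x: enter (6,1) at t=0.5798
    x: enter (5,1) at t=1.6150
    y: enter (5,2) at t=1.6228
    x: enter (4,2) at t=2.6503
    x: enter (3,2) at t=3.6856 ← occupied
  → r_7 = 3.6856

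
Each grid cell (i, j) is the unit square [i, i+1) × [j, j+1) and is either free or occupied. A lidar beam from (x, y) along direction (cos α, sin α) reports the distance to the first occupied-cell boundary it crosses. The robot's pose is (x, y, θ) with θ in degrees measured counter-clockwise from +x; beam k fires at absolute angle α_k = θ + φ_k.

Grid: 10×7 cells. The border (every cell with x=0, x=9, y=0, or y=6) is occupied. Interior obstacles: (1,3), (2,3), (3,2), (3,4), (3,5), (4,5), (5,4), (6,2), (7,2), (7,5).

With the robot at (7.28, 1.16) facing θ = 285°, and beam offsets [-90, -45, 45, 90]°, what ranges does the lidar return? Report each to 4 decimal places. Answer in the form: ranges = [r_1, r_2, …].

beam 1: φ=-90°, α=195°
  dir = (cos 195°, sin 195°) = (-0.9659, -0.2588); from cell (7,1)
  next x-line at t=0.2899, next y-line at t=0.6182; Δt_x=1.0353, Δt_y=3.8637
    x: enter (6,1) at t=0.2899
    y: enter (6,0) at t=0.6182 ← occupied
  → r_1 = 0.6182
beam 2: φ=-45°, α=240°
  dir = (cos 240°, sin 240°) = (-0.5000, -0.8660); from cell (7,1)
  next x-line at t=0.5600, next y-line at t=0.1848; Δt_x=2.0000, Δt_y=1.1547
    y: enter (7,0) at t=0.1848 ← occupied
  → r_2 = 0.1848
beam 3: φ=45°, α=330°
  dir = (cos 330°, sin 330°) = (0.8660, -0.5000); from cell (7,1)
  next x-line at t=0.8314, next y-line at t=0.3200; Δt_x=1.1547, Δt_y=2.0000
    y: enter (7,0) at t=0.3200 ← occupied
  → r_3 = 0.3200
beam 4: φ=90°, α=15°
  dir = (cos 15°, sin 15°) = (0.9659, 0.2588); from cell (7,1)
  next x-line at t=0.7454, next y-line at t=3.2455; Δt_x=1.0353, Δt_y=3.8637
    x: enter (8,1) at t=0.7454
    x: enter (9,1) at t=1.7807 ← occupied
  → r_4 = 1.7807

ranges = [0.6182, 0.1848, 0.3200, 1.7807]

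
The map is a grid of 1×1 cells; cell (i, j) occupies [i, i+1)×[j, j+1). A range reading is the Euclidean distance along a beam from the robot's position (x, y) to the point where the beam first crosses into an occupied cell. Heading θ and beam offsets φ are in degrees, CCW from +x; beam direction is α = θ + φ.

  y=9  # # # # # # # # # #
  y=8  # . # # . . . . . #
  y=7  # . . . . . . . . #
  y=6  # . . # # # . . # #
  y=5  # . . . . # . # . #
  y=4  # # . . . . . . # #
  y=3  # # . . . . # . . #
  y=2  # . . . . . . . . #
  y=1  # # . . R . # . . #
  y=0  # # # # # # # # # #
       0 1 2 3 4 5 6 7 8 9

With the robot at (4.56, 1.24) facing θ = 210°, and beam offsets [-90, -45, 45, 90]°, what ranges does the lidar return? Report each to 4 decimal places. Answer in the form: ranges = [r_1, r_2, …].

beam 1: φ=-90°, α=120°
  d=(-0.5000,0.8660)  start (4,1)  tX=1.1200 tY=0.8776  stride 1/|dx|=2.0000 1/|dy|=1.1547
    cross y-line → (4,2), t=0.8776
    cross x-line → (3,2), t=1.1200
    cross y-line → (3,3), t=2.0323
    cross x-line → (2,3), t=3.1200
    cross y-line → (2,4), t=3.1870
    cross y-line → (2,5), t=4.3417
    cross x-line → (1,5), t=5.1200
    cross y-line → (1,6), t=5.4964
    cross y-line → (1,7), t=6.6511
    cross x-line → (0,7), t=7.1200 (wall)
  → r_1 = 7.1200
beam 2: φ=-45°, α=165°
  d=(-0.9659,0.2588)  start (4,1)  tX=0.5798 tY=2.9364  stride 1/|dx|=1.0353 1/|dy|=3.8637
    cross x-line → (3,1), t=0.5798
    cross x-line → (2,1), t=1.6150
    cross x-line → (1,1), t=2.6503 (wall)
  → r_2 = 2.6503
beam 3: φ=45°, α=255°
  d=(-0.2588,-0.9659)  start (4,1)  tX=2.1637 tY=0.2485  stride 1/|dx|=3.8637 1/|dy|=1.0353
    cross y-line → (4,0), t=0.2485 (wall)
  → r_3 = 0.2485
beam 4: φ=90°, α=300°
  d=(0.5000,-0.8660)  start (4,1)  tX=0.8800 tY=0.2771  stride 1/|dx|=2.0000 1/|dy|=1.1547
    cross y-line → (4,0), t=0.2771 (wall)
  → r_4 = 0.2771

ranges = [7.1200, 2.6503, 0.2485, 0.2771]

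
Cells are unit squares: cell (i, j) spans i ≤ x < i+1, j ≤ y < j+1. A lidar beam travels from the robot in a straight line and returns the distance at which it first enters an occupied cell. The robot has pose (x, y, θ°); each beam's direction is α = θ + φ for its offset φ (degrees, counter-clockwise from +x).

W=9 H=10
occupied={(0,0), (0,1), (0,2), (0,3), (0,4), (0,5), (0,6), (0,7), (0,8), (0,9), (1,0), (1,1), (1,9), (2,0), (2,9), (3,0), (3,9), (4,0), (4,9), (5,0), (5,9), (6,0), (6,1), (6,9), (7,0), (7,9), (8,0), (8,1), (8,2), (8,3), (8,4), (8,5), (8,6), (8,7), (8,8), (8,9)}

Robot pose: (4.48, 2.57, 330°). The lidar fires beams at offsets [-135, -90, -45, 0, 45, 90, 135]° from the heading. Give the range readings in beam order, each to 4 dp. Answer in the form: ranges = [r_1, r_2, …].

beam 1: φ=-135°, α=195°
  d=(-0.9659,-0.2588)  start (4,2)  tX=0.4969 tY=2.2023  stride 1/|dx|=1.0353 1/|dy|=3.8637
    cross x-line → (3,2), t=0.4969
    cross x-line → (2,2), t=1.5322
    cross y-line → (2,1), t=2.2023
    cross x-line → (1,1), t=2.5675 (wall)
  → r_1 = 2.5675
beam 2: φ=-90°, α=240°
  d=(-0.5000,-0.8660)  start (4,2)  tX=0.9600 tY=0.6582  stride 1/|dx|=2.0000 1/|dy|=1.1547
    cross y-line → (4,1), t=0.6582
    cross x-line → (3,1), t=0.9600
    cross y-line → (3,0), t=1.8129 (wall)
  → r_2 = 1.8129
beam 3: φ=-45°, α=285°
  d=(0.2588,-0.9659)  start (4,2)  tX=2.0091 tY=0.5901  stride 1/|dx|=3.8637 1/|dy|=1.0353
    cross y-line → (4,1), t=0.5901
    cross y-line → (4,0), t=1.6254 (wall)
  → r_3 = 1.6254
beam 4: φ=0°, α=330°
  d=(0.8660,-0.5000)  start (4,2)  tX=0.6004 tY=1.1400  stride 1/|dx|=1.1547 1/|dy|=2.0000
    cross x-line → (5,2), t=0.6004
    cross y-line → (5,1), t=1.1400
    cross x-line → (6,1), t=1.7551 (wall)
  → r_4 = 1.7551
beam 5: φ=45°, α=15°
  d=(0.9659,0.2588)  start (4,2)  tX=0.5383 tY=1.6614  stride 1/|dx|=1.0353 1/|dy|=3.8637
    cross x-line → (5,2), t=0.5383
    cross x-line → (6,2), t=1.5736
    cross y-line → (6,3), t=1.6614
    cross x-line → (7,3), t=2.6089
    cross x-line → (8,3), t=3.6442 (wall)
  → r_5 = 3.6442
beam 6: φ=90°, α=60°
  d=(0.5000,0.8660)  start (4,2)  tX=1.0400 tY=0.4965  stride 1/|dx|=2.0000 1/|dy|=1.1547
    cross y-line → (4,3), t=0.4965
    cross x-line → (5,3), t=1.0400
    cross y-line → (5,4), t=1.6512
    cross y-line → (5,5), t=2.8059
    cross x-line → (6,5), t=3.0400
    cross y-line → (6,6), t=3.9606
    cross x-line → (7,6), t=5.0400
    cross y-line → (7,7), t=5.1153
    cross y-line → (7,8), t=6.2700
    cross x-line → (8,8), t=7.0400 (wall)
  → r_6 = 7.0400
beam 7: φ=135°, α=105°
  d=(-0.2588,0.9659)  start (4,2)  tX=1.8546 tY=0.4452  stride 1/|dx|=3.8637 1/|dy|=1.0353
    cross y-line → (4,3), t=0.4452
    cross y-line → (4,4), t=1.4804
    cross x-line → (3,4), t=1.8546
    cross y-line → (3,5), t=2.5157
    cross y-line → (3,6), t=3.5510
    cross y-line → (3,7), t=4.5863
    cross y-line → (3,8), t=5.6215
    cross x-line → (2,8), t=5.7183
    cross y-line → (2,9), t=6.6568 (wall)
  → r_7 = 6.6568

ranges = [2.5675, 1.8129, 1.6254, 1.7551, 3.6442, 7.0400, 6.6568]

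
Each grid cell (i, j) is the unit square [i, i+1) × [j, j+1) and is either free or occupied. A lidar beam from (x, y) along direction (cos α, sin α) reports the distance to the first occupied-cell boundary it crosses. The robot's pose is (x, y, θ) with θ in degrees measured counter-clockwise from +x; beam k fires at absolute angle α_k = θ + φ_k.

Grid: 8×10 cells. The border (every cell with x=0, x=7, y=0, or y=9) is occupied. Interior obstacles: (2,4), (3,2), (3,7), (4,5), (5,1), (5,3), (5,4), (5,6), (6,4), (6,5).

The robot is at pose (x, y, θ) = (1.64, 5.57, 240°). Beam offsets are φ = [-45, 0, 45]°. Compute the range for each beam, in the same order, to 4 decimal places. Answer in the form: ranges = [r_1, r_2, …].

ranges = [0.6626, 1.2800, 1.3909]

beam 1: φ=-45°, α=195°
  d=(-0.9659,-0.2588)  start (1,5)  tX=0.6626 tY=2.2023  stride 1/|dx|=1.0353 1/|dy|=3.8637
    cross x-line → (0,5), t=0.6626 (wall)
  → r_1 = 0.6626
beam 2: φ=0°, α=240°
  d=(-0.5000,-0.8660)  start (1,5)  tX=1.2800 tY=0.6582  stride 1/|dx|=2.0000 1/|dy|=1.1547
    cross y-line → (1,4), t=0.6582
    cross x-line → (0,4), t=1.2800 (wall)
  → r_2 = 1.2800
beam 3: φ=45°, α=285°
  d=(0.2588,-0.9659)  start (1,5)  tX=1.3909 tY=0.5901  stride 1/|dx|=3.8637 1/|dy|=1.0353
    cross y-line → (1,4), t=0.5901
    cross x-line → (2,4), t=1.3909 (wall)
  → r_3 = 1.3909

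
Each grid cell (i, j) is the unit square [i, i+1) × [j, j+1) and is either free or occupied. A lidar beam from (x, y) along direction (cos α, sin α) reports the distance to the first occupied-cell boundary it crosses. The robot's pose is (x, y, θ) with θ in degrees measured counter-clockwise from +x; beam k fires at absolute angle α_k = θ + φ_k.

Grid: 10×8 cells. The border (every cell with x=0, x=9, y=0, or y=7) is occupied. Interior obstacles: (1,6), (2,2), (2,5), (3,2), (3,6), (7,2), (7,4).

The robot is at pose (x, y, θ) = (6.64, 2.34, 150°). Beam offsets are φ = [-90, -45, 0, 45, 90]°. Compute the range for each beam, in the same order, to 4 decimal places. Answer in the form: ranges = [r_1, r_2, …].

beam 1: φ=-90°, α=60°
  direction (0.5000, 0.8660); cell (6,2); t to first gridline: x 0.7200, y 0.7621 (then +2.0000 / +1.1547)
    (7,2) via x @ 0.7200  # hit
  → r_1 = 0.7200
beam 2: φ=-45°, α=105°
  direction (-0.2588, 0.9659); cell (6,2); t to first gridline: x 2.4728, y 0.6833 (then +3.8637 / +1.0353)
    (6,3) via y @ 0.6833
    (6,4) via y @ 1.7186
    (5,4) via x @ 2.4728
    (5,5) via y @ 2.7538
    (5,6) via y @ 3.7891
    (5,7) via y @ 4.8244  # hit
  → r_2 = 4.8244
beam 3: φ=0°, α=150°
  direction (-0.8660, 0.5000); cell (6,2); t to first gridline: x 0.7390, y 1.3200 (then +1.1547 / +2.0000)
    (5,2) via x @ 0.7390
    (5,3) via y @ 1.3200
    (4,3) via x @ 1.8937
    (3,3) via x @ 3.0484
    (3,4) via y @ 3.3200
    (2,4) via x @ 4.2031
    (2,5) via y @ 5.3200  # hit
  → r_3 = 5.3200
beam 4: φ=45°, α=195°
  direction (-0.9659, -0.2588); cell (6,2); t to first gridline: x 0.6626, y 1.3137 (then +1.0353 / +3.8637)
    (5,2) via x @ 0.6626
    (5,1) via y @ 1.3137
    (4,1) via x @ 1.6979
    (3,1) via x @ 2.7331
    (2,1) via x @ 3.7684
    (1,1) via x @ 4.8037
    (1,0) via y @ 5.1774  # hit
  → r_4 = 5.1774
beam 5: φ=90°, α=240°
  direction (-0.5000, -0.8660); cell (6,2); t to first gridline: x 1.2800, y 0.3926 (then +2.0000 / +1.1547)
    (6,1) via y @ 0.3926
    (5,1) via x @ 1.2800
    (5,0) via y @ 1.5473  # hit
  → r_5 = 1.5473

ranges = [0.7200, 4.8244, 5.3200, 5.1774, 1.5473]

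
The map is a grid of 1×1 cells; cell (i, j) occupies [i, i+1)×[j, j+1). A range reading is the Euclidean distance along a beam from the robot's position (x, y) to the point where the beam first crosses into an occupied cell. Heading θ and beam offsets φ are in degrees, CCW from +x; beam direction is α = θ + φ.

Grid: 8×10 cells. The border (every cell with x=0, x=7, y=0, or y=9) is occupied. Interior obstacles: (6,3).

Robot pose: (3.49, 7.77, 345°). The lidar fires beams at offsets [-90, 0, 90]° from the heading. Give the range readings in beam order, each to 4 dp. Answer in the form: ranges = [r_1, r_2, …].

ranges = [7.0088, 3.6338, 1.2734]

beam 1: φ=-90°, α=255°
  direction (-0.2588, -0.9659); cell (3,7); t to first gridline: x 1.8932, y 0.7972 (then +3.8637 / +1.0353)
    (3,6) via y @ 0.7972
    (3,5) via y @ 1.8324
    (2,5) via x @ 1.8932
    (2,4) via y @ 2.8677
    (2,3) via y @ 3.9030
    (2,2) via y @ 4.9383
    (1,2) via x @ 5.7569
    (1,1) via y @ 5.9735
    (1,0) via y @ 7.0088  # hit
  → r_1 = 7.0088
beam 2: φ=0°, α=345°
  direction (0.9659, -0.2588); cell (3,7); t to first gridline: x 0.5280, y 2.9751 (then +1.0353 / +3.8637)
    (4,7) via x @ 0.5280
    (5,7) via x @ 1.5633
    (6,7) via x @ 2.5985
    (6,6) via y @ 2.9751
    (7,6) via x @ 3.6338  # hit
  → r_2 = 3.6338
beam 3: φ=90°, α=75°
  direction (0.2588, 0.9659); cell (3,7); t to first gridline: x 1.9705, y 0.2381 (then +3.8637 / +1.0353)
    (3,8) via y @ 0.2381
    (3,9) via y @ 1.2734  # hit
  → r_3 = 1.2734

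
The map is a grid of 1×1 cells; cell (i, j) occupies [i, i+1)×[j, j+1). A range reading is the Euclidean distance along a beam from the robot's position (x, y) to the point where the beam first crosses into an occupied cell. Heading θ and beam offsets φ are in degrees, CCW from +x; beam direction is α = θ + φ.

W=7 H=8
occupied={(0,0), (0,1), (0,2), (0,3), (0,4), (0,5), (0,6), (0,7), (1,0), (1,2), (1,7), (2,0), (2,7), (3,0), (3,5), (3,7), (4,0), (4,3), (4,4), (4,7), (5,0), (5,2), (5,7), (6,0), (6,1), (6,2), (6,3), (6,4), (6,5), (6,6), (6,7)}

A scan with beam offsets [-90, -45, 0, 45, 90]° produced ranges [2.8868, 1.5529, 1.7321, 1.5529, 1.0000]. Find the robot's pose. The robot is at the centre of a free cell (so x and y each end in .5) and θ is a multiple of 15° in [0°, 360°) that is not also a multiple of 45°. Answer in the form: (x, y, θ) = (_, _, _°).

Candidates: 25 free-cell centres × 16 headings = 400 poses. Raycast each; keep the one whose scan matches to 4 dp.
  (3.5, 6.5, 60°): beam 2 = 1.9319 ≠ 1.5529 ✗
  (4.5, 6.5, 255°): beam 1 = 1.9319 ≠ 2.8868 ✗
  (1.5, 3.5, 285°): beam 1 = 0.5176 ≠ 2.8868 ✗
  …
  (3.5, 2.5, 300°): r_1=2.8868, r_2=1.5529, r_3=1.7321, r_4=1.5529, r_5=1.0000 — all match ✓
Unique over the lattice → pose = (3.5, 2.5, 300°).

(x, y, θ) = (3.5, 2.5, 300°)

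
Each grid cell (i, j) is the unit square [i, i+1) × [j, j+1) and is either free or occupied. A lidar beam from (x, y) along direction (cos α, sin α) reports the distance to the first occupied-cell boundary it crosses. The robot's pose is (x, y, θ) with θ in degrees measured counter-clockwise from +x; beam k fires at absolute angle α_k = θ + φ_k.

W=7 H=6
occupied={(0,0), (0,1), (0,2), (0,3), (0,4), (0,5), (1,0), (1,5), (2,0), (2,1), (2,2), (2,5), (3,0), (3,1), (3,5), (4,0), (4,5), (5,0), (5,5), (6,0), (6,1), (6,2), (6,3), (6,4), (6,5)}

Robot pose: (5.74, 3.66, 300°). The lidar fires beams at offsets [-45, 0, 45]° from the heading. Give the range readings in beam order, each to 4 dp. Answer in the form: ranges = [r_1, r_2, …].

ranges = [2.7538, 0.5200, 0.2692]

beam 1: φ=-45°, α=255°
  cosα=-0.2588 sinα=-0.9659 | (5,3) | tMaxX 2.8591 tMaxY 0.6833 | tΔX 3.8637 tΔY 1.0353
    t=0.6833 [y] (5,2)
    t=1.7186 [y] (5,1)
    t=2.7538 [y] (5,0) — stop
  → r_1 = 2.7538
beam 2: φ=0°, α=300°
  cosα=0.5000 sinα=-0.8660 | (5,3) | tMaxX 0.5200 tMaxY 0.7621 | tΔX 2.0000 tΔY 1.1547
    t=0.5200 [x] (6,3) — stop
  → r_2 = 0.5200
beam 3: φ=45°, α=345°
  cosα=0.9659 sinα=-0.2588 | (5,3) | tMaxX 0.2692 tMaxY 2.5500 | tΔX 1.0353 tΔY 3.8637
    t=0.2692 [x] (6,3) — stop
  → r_3 = 0.2692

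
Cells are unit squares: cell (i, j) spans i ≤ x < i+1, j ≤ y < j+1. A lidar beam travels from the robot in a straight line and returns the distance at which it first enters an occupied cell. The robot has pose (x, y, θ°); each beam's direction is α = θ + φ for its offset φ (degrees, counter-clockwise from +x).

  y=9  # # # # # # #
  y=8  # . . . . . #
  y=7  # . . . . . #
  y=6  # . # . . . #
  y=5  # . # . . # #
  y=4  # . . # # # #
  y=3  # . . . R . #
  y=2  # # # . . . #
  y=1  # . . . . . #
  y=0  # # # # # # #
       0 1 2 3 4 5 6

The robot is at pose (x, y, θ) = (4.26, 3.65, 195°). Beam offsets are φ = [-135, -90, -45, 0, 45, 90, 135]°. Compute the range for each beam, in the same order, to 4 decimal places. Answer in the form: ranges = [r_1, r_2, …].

beam 1: φ=-135°, α=60°
  dir = (cos 60°, sin 60°) = (0.5000, 0.8660); from cell (4,3)
  next x-line at t=1.4800, next y-line at t=0.4041; Δt_x=2.0000, Δt_y=1.1547
    y: enter (4,4) at t=0.4041 ← occupied
  → r_1 = 0.4041
beam 2: φ=-90°, α=105°
  dir = (cos 105°, sin 105°) = (-0.2588, 0.9659); from cell (4,3)
  next x-line at t=1.0046, next y-line at t=0.3623; Δt_x=3.8637, Δt_y=1.0353
    y: enter (4,4) at t=0.3623 ← occupied
  → r_2 = 0.3623
beam 3: φ=-45°, α=150°
  dir = (cos 150°, sin 150°) = (-0.8660, 0.5000); from cell (4,3)
  next x-line at t=0.3002, next y-line at t=0.7000; Δt_x=1.1547, Δt_y=2.0000
    x: enter (3,3) at t=0.3002
    y: enter (3,4) at t=0.7000 ← occupied
  → r_3 = 0.7000
beam 4: φ=0°, α=195°
  dir = (cos 195°, sin 195°) = (-0.9659, -0.2588); from cell (4,3)
  next x-line at t=0.2692, next y-line at t=2.5114; Δt_x=1.0353, Δt_y=3.8637
    x: enter (3,3) at t=0.2692
    x: enter (2,3) at t=1.3044
    x: enter (1,3) at t=2.3397
    y: enter (1,2) at t=2.5114 ← occupied
  → r_4 = 2.5114
beam 5: φ=45°, α=240°
  dir = (cos 240°, sin 240°) = (-0.5000, -0.8660); from cell (4,3)
  next x-line at t=0.5200, next y-line at t=0.7506; Δt_x=2.0000, Δt_y=1.1547
    x: enter (3,3) at t=0.5200
    y: enter (3,2) at t=0.7506
    y: enter (3,1) at t=1.9053
    x: enter (2,1) at t=2.5200
    y: enter (2,0) at t=3.0600 ← occupied
  → r_5 = 3.0600
beam 6: φ=90°, α=285°
  dir = (cos 285°, sin 285°) = (0.2588, -0.9659); from cell (4,3)
  next x-line at t=2.8591, next y-line at t=0.6729; Δt_x=3.8637, Δt_y=1.0353
    y: enter (4,2) at t=0.6729
    y: enter (4,1) at t=1.7082
    y: enter (4,0) at t=2.7435 ← occupied
  → r_6 = 2.7435
beam 7: φ=135°, α=330°
  dir = (cos 330°, sin 330°) = (0.8660, -0.5000); from cell (4,3)
  next x-line at t=0.8545, next y-line at t=1.3000; Δt_x=1.1547, Δt_y=2.0000
    x: enter (5,3) at t=0.8545
    y: enter (5,2) at t=1.3000
    x: enter (6,2) at t=2.0092 ← occupied
  → r_7 = 2.0092

ranges = [0.4041, 0.3623, 0.7000, 2.5114, 3.0600, 2.7435, 2.0092]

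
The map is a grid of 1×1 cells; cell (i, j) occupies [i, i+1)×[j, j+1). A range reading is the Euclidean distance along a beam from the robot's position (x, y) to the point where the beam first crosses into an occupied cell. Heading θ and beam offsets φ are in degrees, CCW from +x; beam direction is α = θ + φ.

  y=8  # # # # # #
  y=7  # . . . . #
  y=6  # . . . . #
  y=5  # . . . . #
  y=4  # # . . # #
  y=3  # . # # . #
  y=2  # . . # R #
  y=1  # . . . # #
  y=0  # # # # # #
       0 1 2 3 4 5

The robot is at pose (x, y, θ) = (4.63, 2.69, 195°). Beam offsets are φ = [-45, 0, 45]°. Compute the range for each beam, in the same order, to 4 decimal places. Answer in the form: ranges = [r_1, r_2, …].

beam 1: φ=-45°, α=150°
  cosα=-0.8660 sinα=0.5000 | (4,2) | tMaxX 0.7275 tMaxY 0.6200 | tΔX 1.1547 tΔY 2.0000
    t=0.6200 [y] (4,3)
    t=0.7275 [x] (3,3) — stop
  → r_1 = 0.7275
beam 2: φ=0°, α=195°
  cosα=-0.9659 sinα=-0.2588 | (4,2) | tMaxX 0.6522 tMaxY 2.6660 | tΔX 1.0353 tΔY 3.8637
    t=0.6522 [x] (3,2) — stop
  → r_2 = 0.6522
beam 3: φ=45°, α=240°
  cosα=-0.5000 sinα=-0.8660 | (4,2) | tMaxX 1.2600 tMaxY 0.7967 | tΔX 2.0000 tΔY 1.1547
    t=0.7967 [y] (4,1) — stop
  → r_3 = 0.7967

ranges = [0.7275, 0.6522, 0.7967]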